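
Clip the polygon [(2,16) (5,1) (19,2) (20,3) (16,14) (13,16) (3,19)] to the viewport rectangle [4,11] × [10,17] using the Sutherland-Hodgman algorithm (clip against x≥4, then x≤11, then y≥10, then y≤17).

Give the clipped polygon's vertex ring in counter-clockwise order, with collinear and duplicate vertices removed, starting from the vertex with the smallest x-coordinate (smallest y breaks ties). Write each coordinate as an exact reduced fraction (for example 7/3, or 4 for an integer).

1. After x ≥ 4: [(4,6) (5,1) (19,2) (20,3) (16,14) (13,16) (4,187/10)]
2. After x ≤ 11: [(4,6) (5,1) (11,10/7) (11,83/5) (4,187/10)]
3. After y ≥ 10: [(4,10) (11,10) (11,83/5) (4,187/10)]
4. After y ≤ 17: [(4,17) (4,10) (11,10) (11,83/5) (29/3,17)]
5. Canonical ring: [(4,10) (11,10) (11,83/5) (29/3,17) (4,17)]

Clipped polygon: [(4,10) (11,10) (11,83/5) (29/3,17) (4,17)]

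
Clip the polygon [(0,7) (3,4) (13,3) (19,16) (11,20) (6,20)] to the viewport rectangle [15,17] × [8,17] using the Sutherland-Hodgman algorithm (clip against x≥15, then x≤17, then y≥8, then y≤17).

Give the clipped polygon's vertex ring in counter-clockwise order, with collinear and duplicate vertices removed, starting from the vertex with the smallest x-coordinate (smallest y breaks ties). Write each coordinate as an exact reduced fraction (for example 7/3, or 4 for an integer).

1. After x ≥ 15: [(15,22/3) (19,16) (15,18)]
2. After x ≤ 17: [(15,22/3) (17,35/3) (17,17) (15,18)]
3. After y ≥ 8: [(15,8) (199/13,8) (17,35/3) (17,17) (15,18)]
4. After y ≤ 17: [(15,17) (15,8) (199/13,8) (17,35/3) (17,17) (17,17)]
5. Canonical ring: [(15,8) (199/13,8) (17,35/3) (17,17) (15,17)]

Clipped polygon: [(15,8) (199/13,8) (17,35/3) (17,17) (15,17)]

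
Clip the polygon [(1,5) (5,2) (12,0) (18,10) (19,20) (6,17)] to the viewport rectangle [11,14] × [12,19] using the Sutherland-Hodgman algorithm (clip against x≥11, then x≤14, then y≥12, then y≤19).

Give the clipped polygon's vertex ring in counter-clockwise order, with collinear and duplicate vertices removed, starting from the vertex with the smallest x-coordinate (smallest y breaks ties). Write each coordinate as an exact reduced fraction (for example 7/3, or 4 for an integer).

Clipped polygon: [(11,12) (14,12) (14,245/13) (11,236/13)]

1. After x ≥ 11: [(11,2/7) (12,0) (18,10) (19,20) (11,236/13)]
2. After x ≤ 14: [(11,2/7) (12,0) (14,10/3) (14,245/13) (11,236/13)]
3. After y ≥ 12: [(11,12) (14,12) (14,245/13) (11,236/13)]
4. After y ≤ 19: [(11,12) (14,12) (14,245/13) (11,236/13)]
5. Canonical ring: [(11,12) (14,12) (14,245/13) (11,236/13)]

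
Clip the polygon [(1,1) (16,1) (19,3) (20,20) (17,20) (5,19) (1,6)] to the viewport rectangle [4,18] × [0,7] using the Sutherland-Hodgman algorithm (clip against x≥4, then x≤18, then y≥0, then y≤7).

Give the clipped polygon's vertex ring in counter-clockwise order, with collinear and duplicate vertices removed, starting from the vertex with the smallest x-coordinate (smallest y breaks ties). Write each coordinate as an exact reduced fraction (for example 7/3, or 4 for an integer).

Clipped polygon: [(4,1) (16,1) (18,7/3) (18,7) (4,7)]

1. After x ≥ 4: [(4,1) (16,1) (19,3) (20,20) (17,20) (5,19) (4,63/4)]
2. After x ≤ 18: [(4,1) (16,1) (18,7/3) (18,20) (17,20) (5,19) (4,63/4)]
3. After y ≥ 0: [(4,1) (16,1) (18,7/3) (18,20) (17,20) (5,19) (4,63/4)]
4. After y ≤ 7: [(4,7) (4,1) (16,1) (18,7/3) (18,7)]
5. Canonical ring: [(4,1) (16,1) (18,7/3) (18,7) (4,7)]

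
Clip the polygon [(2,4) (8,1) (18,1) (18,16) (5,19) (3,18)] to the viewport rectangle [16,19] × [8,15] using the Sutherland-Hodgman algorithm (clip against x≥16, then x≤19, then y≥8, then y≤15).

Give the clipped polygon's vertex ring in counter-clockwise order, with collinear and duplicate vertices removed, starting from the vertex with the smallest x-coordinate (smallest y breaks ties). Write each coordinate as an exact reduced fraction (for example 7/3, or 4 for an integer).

1. After x ≥ 16: [(16,1) (18,1) (18,16) (16,214/13)]
2. After x ≤ 19: [(16,1) (18,1) (18,16) (16,214/13)]
3. After y ≥ 8: [(16,8) (18,8) (18,16) (16,214/13)]
4. After y ≤ 15: [(16,15) (16,8) (18,8) (18,15)]
5. Canonical ring: [(16,8) (18,8) (18,15) (16,15)]

Clipped polygon: [(16,8) (18,8) (18,15) (16,15)]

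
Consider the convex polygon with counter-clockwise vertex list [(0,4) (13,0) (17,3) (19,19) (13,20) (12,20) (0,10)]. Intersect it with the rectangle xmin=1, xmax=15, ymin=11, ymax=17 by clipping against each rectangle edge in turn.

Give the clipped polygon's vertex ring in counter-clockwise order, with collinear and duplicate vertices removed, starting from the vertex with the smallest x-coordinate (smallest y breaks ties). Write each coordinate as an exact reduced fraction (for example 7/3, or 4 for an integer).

1. After x ≥ 1: [(1,48/13) (13,0) (17,3) (19,19) (13,20) (12,20) (1,65/6)]
2. After x ≤ 15: [(1,48/13) (13,0) (15,3/2) (15,59/3) (13,20) (12,20) (1,65/6)]
3. After y ≥ 11: [(15,11) (15,59/3) (13,20) (12,20) (6/5,11)]
4. After y ≤ 17: [(15,11) (15,17) (42/5,17) (6/5,11)]
5. Canonical ring: [(6/5,11) (15,11) (15,17) (42/5,17)]

Clipped polygon: [(6/5,11) (15,11) (15,17) (42/5,17)]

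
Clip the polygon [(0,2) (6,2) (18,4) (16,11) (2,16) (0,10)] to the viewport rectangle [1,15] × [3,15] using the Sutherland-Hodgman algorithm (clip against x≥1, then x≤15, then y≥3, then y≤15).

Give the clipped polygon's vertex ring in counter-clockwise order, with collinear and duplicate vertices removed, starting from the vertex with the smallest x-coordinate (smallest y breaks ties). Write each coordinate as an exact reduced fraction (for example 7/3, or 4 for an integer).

1. After x ≥ 1: [(1,2) (6,2) (18,4) (16,11) (2,16) (1,13)]
2. After x ≤ 15: [(1,2) (6,2) (15,7/2) (15,159/14) (2,16) (1,13)]
3. After y ≥ 3: [(1,3) (12,3) (15,7/2) (15,159/14) (2,16) (1,13)]
4. After y ≤ 15: [(1,3) (12,3) (15,7/2) (15,159/14) (24/5,15) (5/3,15) (1,13)]
5. Canonical ring: [(1,3) (12,3) (15,7/2) (15,159/14) (24/5,15) (5/3,15) (1,13)]

Clipped polygon: [(1,3) (12,3) (15,7/2) (15,159/14) (24/5,15) (5/3,15) (1,13)]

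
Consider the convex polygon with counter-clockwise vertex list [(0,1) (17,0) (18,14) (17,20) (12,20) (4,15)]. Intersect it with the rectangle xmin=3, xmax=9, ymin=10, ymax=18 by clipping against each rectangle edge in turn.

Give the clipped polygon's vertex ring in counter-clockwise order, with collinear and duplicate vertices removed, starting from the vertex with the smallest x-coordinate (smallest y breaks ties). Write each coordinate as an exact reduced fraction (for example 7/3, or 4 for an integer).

1. After x ≥ 3: [(3,23/2) (3,14/17) (17,0) (18,14) (17,20) (12,20) (4,15)]
2. After x ≤ 9: [(3,23/2) (3,14/17) (9,8/17) (9,145/8) (4,15)]
3. After y ≥ 10: [(3,23/2) (3,10) (9,10) (9,145/8) (4,15)]
4. After y ≤ 18: [(3,23/2) (3,10) (9,10) (9,18) (44/5,18) (4,15)]
5. Canonical ring: [(3,10) (9,10) (9,18) (44/5,18) (4,15) (3,23/2)]

Clipped polygon: [(3,10) (9,10) (9,18) (44/5,18) (4,15) (3,23/2)]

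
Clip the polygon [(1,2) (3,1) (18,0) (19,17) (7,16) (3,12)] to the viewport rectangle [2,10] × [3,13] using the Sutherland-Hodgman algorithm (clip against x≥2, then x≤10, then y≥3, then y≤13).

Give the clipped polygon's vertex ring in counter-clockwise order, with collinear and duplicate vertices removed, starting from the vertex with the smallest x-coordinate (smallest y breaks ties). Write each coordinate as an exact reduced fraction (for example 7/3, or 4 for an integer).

1. After x ≥ 2: [(2,7) (2,3/2) (3,1) (18,0) (19,17) (7,16) (3,12)]
2. After x ≤ 10: [(2,7) (2,3/2) (3,1) (10,8/15) (10,65/4) (7,16) (3,12)]
3. After y ≥ 3: [(2,7) (2,3) (10,3) (10,65/4) (7,16) (3,12)]
4. After y ≤ 13: [(2,7) (2,3) (10,3) (10,13) (4,13) (3,12)]
5. Canonical ring: [(2,3) (10,3) (10,13) (4,13) (3,12) (2,7)]

Clipped polygon: [(2,3) (10,3) (10,13) (4,13) (3,12) (2,7)]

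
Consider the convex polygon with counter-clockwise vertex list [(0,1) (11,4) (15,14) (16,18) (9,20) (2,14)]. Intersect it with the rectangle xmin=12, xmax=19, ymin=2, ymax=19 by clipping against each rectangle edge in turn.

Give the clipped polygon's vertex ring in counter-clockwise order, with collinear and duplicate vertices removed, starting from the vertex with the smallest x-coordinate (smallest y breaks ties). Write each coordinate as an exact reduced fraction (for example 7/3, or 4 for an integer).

Clipped polygon: [(12,13/2) (15,14) (16,18) (25/2,19) (12,19)]

1. After x ≥ 12: [(12,13/2) (15,14) (16,18) (12,134/7)]
2. After x ≤ 19: [(12,13/2) (15,14) (16,18) (12,134/7)]
3. After y ≥ 2: [(12,13/2) (15,14) (16,18) (12,134/7)]
4. After y ≤ 19: [(12,19) (12,13/2) (15,14) (16,18) (25/2,19)]
5. Canonical ring: [(12,13/2) (15,14) (16,18) (25/2,19) (12,19)]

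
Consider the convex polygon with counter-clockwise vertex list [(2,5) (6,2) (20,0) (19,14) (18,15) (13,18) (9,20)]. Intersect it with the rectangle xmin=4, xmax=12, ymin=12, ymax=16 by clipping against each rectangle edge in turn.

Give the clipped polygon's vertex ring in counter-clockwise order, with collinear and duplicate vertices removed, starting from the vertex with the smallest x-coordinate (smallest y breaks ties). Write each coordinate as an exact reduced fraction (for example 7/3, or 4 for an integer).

1. After x ≥ 4: [(4,65/7) (4,7/2) (6,2) (20,0) (19,14) (18,15) (13,18) (9,20)]
2. After x ≤ 12: [(4,65/7) (4,7/2) (6,2) (12,8/7) (12,37/2) (9,20)]
3. After y ≥ 12: [(79/15,12) (12,12) (12,37/2) (9,20)]
4. After y ≤ 16: [(107/15,16) (79/15,12) (12,12) (12,16)]
5. Canonical ring: [(79/15,12) (12,12) (12,16) (107/15,16)]

Clipped polygon: [(79/15,12) (12,12) (12,16) (107/15,16)]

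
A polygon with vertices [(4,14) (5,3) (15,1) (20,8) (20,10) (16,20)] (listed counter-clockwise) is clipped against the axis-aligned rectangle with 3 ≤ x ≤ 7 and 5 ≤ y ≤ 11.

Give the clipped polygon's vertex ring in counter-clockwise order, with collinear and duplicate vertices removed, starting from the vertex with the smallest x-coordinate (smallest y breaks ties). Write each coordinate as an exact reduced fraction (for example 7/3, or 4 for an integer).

1. After x ≥ 3: [(4,14) (5,3) (15,1) (20,8) (20,10) (16,20)]
2. After x ≤ 7: [(7,31/2) (4,14) (5,3) (7,13/5)]
3. After y ≥ 5: [(7,5) (7,31/2) (4,14) (53/11,5)]
4. After y ≤ 11: [(7,5) (7,11) (47/11,11) (53/11,5)]
5. Canonical ring: [(47/11,11) (53/11,5) (7,5) (7,11)]

Clipped polygon: [(47/11,11) (53/11,5) (7,5) (7,11)]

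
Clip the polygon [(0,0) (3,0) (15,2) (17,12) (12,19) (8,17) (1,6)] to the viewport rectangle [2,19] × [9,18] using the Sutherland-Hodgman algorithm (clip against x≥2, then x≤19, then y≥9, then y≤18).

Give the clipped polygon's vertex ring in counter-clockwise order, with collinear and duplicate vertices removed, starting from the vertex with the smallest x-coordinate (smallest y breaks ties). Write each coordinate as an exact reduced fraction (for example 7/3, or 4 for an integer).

1. After x ≥ 2: [(2,0) (3,0) (15,2) (17,12) (12,19) (8,17) (2,53/7)]
2. After x ≤ 19: [(2,0) (3,0) (15,2) (17,12) (12,19) (8,17) (2,53/7)]
3. After y ≥ 9: [(82/5,9) (17,12) (12,19) (8,17) (32/11,9)]
4. After y ≤ 18: [(82/5,9) (17,12) (89/7,18) (10,18) (8,17) (32/11,9)]
5. Canonical ring: [(32/11,9) (82/5,9) (17,12) (89/7,18) (10,18) (8,17)]

Clipped polygon: [(32/11,9) (82/5,9) (17,12) (89/7,18) (10,18) (8,17)]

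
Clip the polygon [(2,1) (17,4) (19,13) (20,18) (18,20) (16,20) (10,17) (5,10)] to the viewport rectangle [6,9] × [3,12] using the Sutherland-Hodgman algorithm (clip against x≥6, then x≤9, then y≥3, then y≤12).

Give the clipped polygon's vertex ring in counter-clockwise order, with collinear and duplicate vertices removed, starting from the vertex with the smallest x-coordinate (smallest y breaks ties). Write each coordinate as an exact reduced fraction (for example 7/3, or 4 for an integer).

Clipped polygon: [(6,3) (9,3) (9,12) (45/7,12) (6,57/5)]

1. After x ≥ 6: [(6,9/5) (17,4) (19,13) (20,18) (18,20) (16,20) (10,17) (6,57/5)]
2. After x ≤ 9: [(6,9/5) (9,12/5) (9,78/5) (6,57/5)]
3. After y ≥ 3: [(6,3) (9,3) (9,78/5) (6,57/5)]
4. After y ≤ 12: [(6,3) (9,3) (9,12) (45/7,12) (6,57/5)]
5. Canonical ring: [(6,3) (9,3) (9,12) (45/7,12) (6,57/5)]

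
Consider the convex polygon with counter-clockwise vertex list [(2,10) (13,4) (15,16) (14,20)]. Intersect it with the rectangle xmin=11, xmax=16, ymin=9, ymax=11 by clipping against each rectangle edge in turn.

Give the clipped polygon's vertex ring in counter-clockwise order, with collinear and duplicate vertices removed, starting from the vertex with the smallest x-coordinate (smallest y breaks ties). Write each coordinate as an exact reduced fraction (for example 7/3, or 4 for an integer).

Clipped polygon: [(11,9) (83/6,9) (85/6,11) (11,11)]

1. After x ≥ 11: [(11,35/2) (11,56/11) (13,4) (15,16) (14,20)]
2. After x ≤ 16: [(11,35/2) (11,56/11) (13,4) (15,16) (14,20)]
3. After y ≥ 9: [(11,35/2) (11,9) (83/6,9) (15,16) (14,20)]
4. After y ≤ 11: [(11,11) (11,9) (83/6,9) (85/6,11)]
5. Canonical ring: [(11,9) (83/6,9) (85/6,11) (11,11)]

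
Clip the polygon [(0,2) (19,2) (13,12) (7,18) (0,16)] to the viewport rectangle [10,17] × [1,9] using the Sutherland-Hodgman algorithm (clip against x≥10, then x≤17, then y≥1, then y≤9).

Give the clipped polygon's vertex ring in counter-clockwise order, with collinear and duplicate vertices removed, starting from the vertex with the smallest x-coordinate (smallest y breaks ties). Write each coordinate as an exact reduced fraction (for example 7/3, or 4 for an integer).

Clipped polygon: [(10,2) (17,2) (17,16/3) (74/5,9) (10,9)]

1. After x ≥ 10: [(10,2) (19,2) (13,12) (10,15)]
2. After x ≤ 17: [(10,2) (17,2) (17,16/3) (13,12) (10,15)]
3. After y ≥ 1: [(10,2) (17,2) (17,16/3) (13,12) (10,15)]
4. After y ≤ 9: [(10,9) (10,2) (17,2) (17,16/3) (74/5,9)]
5. Canonical ring: [(10,2) (17,2) (17,16/3) (74/5,9) (10,9)]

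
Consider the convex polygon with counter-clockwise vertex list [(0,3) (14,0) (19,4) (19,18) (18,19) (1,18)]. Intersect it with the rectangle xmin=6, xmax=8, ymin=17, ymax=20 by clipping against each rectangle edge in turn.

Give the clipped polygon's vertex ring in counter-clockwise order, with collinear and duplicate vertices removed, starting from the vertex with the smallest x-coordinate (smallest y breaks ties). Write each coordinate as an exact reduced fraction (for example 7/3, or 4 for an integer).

Clipped polygon: [(6,17) (8,17) (8,313/17) (6,311/17)]

1. After x ≥ 6: [(6,12/7) (14,0) (19,4) (19,18) (18,19) (6,311/17)]
2. After x ≤ 8: [(6,12/7) (8,9/7) (8,313/17) (6,311/17)]
3. After y ≥ 17: [(6,17) (8,17) (8,313/17) (6,311/17)]
4. After y ≤ 20: [(6,17) (8,17) (8,313/17) (6,311/17)]
5. Canonical ring: [(6,17) (8,17) (8,313/17) (6,311/17)]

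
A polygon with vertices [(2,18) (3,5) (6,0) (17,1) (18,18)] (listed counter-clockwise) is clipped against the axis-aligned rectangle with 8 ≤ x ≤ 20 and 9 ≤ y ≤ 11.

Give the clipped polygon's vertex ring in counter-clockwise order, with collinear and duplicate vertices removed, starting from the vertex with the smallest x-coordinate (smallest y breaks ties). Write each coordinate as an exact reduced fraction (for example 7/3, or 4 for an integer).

1. After x ≥ 8: [(8,18) (8,2/11) (17,1) (18,18)]
2. After x ≤ 20: [(8,18) (8,2/11) (17,1) (18,18)]
3. After y ≥ 9: [(8,18) (8,9) (297/17,9) (18,18)]
4. After y ≤ 11: [(8,11) (8,9) (297/17,9) (299/17,11)]
5. Canonical ring: [(8,9) (297/17,9) (299/17,11) (8,11)]

Clipped polygon: [(8,9) (297/17,9) (299/17,11) (8,11)]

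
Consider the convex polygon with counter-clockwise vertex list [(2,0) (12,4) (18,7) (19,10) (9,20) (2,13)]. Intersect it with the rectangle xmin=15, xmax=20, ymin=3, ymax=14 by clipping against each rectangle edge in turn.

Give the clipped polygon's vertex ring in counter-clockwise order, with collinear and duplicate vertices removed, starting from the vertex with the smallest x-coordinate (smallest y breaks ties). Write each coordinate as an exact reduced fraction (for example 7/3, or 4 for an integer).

1. After x ≥ 15: [(15,11/2) (18,7) (19,10) (15,14)]
2. After x ≤ 20: [(15,11/2) (18,7) (19,10) (15,14)]
3. After y ≥ 3: [(15,11/2) (18,7) (19,10) (15,14)]
4. After y ≤ 14: [(15,11/2) (18,7) (19,10) (15,14)]
5. Canonical ring: [(15,11/2) (18,7) (19,10) (15,14)]

Clipped polygon: [(15,11/2) (18,7) (19,10) (15,14)]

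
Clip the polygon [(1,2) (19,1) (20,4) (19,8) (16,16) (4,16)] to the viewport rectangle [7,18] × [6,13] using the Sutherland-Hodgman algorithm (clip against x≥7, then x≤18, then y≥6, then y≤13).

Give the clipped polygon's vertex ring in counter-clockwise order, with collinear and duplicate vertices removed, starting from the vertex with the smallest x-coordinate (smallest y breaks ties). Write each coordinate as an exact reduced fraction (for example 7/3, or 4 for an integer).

Clipped polygon: [(7,6) (18,6) (18,32/3) (137/8,13) (7,13)]

1. After x ≥ 7: [(7,5/3) (19,1) (20,4) (19,8) (16,16) (7,16)]
2. After x ≤ 18: [(7,5/3) (18,19/18) (18,32/3) (16,16) (7,16)]
3. After y ≥ 6: [(7,6) (18,6) (18,32/3) (16,16) (7,16)]
4. After y ≤ 13: [(7,13) (7,6) (18,6) (18,32/3) (137/8,13)]
5. Canonical ring: [(7,6) (18,6) (18,32/3) (137/8,13) (7,13)]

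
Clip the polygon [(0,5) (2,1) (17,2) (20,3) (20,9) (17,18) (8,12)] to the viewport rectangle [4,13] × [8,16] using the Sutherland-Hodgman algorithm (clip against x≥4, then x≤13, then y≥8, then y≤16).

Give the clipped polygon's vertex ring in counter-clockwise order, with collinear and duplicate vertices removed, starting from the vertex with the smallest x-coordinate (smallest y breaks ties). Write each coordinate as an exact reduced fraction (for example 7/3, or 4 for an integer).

1. After x ≥ 4: [(4,17/2) (4,17/15) (17,2) (20,3) (20,9) (17,18) (8,12)]
2. After x ≤ 13: [(4,17/2) (4,17/15) (13,26/15) (13,46/3) (8,12)]
3. After y ≥ 8: [(4,17/2) (4,8) (13,8) (13,46/3) (8,12)]
4. After y ≤ 16: [(4,17/2) (4,8) (13,8) (13,46/3) (8,12)]
5. Canonical ring: [(4,8) (13,8) (13,46/3) (8,12) (4,17/2)]

Clipped polygon: [(4,8) (13,8) (13,46/3) (8,12) (4,17/2)]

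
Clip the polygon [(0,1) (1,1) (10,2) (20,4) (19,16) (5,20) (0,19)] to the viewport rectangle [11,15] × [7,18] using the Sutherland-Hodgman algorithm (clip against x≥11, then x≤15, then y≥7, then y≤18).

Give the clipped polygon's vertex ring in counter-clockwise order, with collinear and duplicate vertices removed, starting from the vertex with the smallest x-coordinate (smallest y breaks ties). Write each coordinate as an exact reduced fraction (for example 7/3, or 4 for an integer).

Clipped polygon: [(11,7) (15,7) (15,120/7) (12,18) (11,18)]

1. After x ≥ 11: [(11,11/5) (20,4) (19,16) (11,128/7)]
2. After x ≤ 15: [(11,11/5) (15,3) (15,120/7) (11,128/7)]
3. After y ≥ 7: [(11,7) (15,7) (15,120/7) (11,128/7)]
4. After y ≤ 18: [(11,18) (11,7) (15,7) (15,120/7) (12,18)]
5. Canonical ring: [(11,7) (15,7) (15,120/7) (12,18) (11,18)]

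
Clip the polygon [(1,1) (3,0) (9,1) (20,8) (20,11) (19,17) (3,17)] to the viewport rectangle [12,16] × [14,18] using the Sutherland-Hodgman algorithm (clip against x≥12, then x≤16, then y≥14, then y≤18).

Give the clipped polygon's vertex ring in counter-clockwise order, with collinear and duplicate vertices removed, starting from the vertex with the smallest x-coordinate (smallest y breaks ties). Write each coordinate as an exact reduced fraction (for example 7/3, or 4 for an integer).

Clipped polygon: [(12,14) (16,14) (16,17) (12,17)]

1. After x ≥ 12: [(12,32/11) (20,8) (20,11) (19,17) (12,17)]
2. After x ≤ 16: [(12,32/11) (16,60/11) (16,17) (12,17)]
3. After y ≥ 14: [(12,14) (16,14) (16,17) (12,17)]
4. After y ≤ 18: [(12,14) (16,14) (16,17) (12,17)]
5. Canonical ring: [(12,14) (16,14) (16,17) (12,17)]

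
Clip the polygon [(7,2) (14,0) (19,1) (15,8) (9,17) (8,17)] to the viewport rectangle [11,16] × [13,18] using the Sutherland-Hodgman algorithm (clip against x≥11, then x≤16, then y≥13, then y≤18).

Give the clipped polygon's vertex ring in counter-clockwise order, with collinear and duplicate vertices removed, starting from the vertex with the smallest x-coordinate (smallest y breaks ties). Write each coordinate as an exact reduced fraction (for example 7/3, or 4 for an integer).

1. After x ≥ 11: [(11,6/7) (14,0) (19,1) (15,8) (11,14)]
2. After x ≤ 16: [(11,6/7) (14,0) (16,2/5) (16,25/4) (15,8) (11,14)]
3. After y ≥ 13: [(11,13) (35/3,13) (11,14)]
4. After y ≤ 18: [(11,13) (35/3,13) (11,14)]
5. Canonical ring: [(11,13) (35/3,13) (11,14)]

Clipped polygon: [(11,13) (35/3,13) (11,14)]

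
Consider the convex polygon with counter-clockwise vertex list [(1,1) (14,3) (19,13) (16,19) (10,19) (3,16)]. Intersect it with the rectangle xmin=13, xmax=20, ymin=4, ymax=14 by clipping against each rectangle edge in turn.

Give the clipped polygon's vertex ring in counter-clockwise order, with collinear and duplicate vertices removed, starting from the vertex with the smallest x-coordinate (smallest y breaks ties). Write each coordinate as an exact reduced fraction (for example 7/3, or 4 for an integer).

1. After x ≥ 13: [(13,37/13) (14,3) (19,13) (16,19) (13,19)]
2. After x ≤ 20: [(13,37/13) (14,3) (19,13) (16,19) (13,19)]
3. After y ≥ 4: [(13,4) (29/2,4) (19,13) (16,19) (13,19)]
4. After y ≤ 14: [(13,14) (13,4) (29/2,4) (19,13) (37/2,14)]
5. Canonical ring: [(13,4) (29/2,4) (19,13) (37/2,14) (13,14)]

Clipped polygon: [(13,4) (29/2,4) (19,13) (37/2,14) (13,14)]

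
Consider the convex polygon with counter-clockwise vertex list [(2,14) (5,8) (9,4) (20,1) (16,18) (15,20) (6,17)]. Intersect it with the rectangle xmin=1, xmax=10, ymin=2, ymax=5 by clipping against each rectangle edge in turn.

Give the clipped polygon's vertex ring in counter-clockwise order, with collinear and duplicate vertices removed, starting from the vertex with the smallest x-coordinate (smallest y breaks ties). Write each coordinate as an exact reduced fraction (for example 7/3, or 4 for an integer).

1. After x ≥ 1: [(2,14) (5,8) (9,4) (20,1) (16,18) (15,20) (6,17)]
2. After x ≤ 10: [(2,14) (5,8) (9,4) (10,41/11) (10,55/3) (6,17)]
3. After y ≥ 2: [(2,14) (5,8) (9,4) (10,41/11) (10,55/3) (6,17)]
4. After y ≤ 5: [(8,5) (9,4) (10,41/11) (10,5)]
5. Canonical ring: [(8,5) (9,4) (10,41/11) (10,5)]

Clipped polygon: [(8,5) (9,4) (10,41/11) (10,5)]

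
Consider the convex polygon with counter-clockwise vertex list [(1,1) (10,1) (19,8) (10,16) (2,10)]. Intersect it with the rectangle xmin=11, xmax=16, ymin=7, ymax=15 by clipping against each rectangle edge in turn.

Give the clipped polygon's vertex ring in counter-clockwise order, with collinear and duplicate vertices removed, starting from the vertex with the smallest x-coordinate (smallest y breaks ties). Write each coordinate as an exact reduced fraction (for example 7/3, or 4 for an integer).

1. After x ≥ 11: [(11,16/9) (19,8) (11,136/9)]
2. After x ≤ 16: [(11,16/9) (16,17/3) (16,32/3) (11,136/9)]
3. After y ≥ 7: [(11,7) (16,7) (16,32/3) (11,136/9)]
4. After y ≤ 15: [(11,15) (11,7) (16,7) (16,32/3) (89/8,15)]
5. Canonical ring: [(11,7) (16,7) (16,32/3) (89/8,15) (11,15)]

Clipped polygon: [(11,7) (16,7) (16,32/3) (89/8,15) (11,15)]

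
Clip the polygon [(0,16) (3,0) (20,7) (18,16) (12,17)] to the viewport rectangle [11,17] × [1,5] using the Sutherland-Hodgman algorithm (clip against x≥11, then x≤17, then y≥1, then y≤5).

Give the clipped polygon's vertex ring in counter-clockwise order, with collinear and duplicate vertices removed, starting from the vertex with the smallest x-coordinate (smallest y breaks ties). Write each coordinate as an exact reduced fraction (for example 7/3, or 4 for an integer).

1. After x ≥ 11: [(11,203/12) (11,56/17) (20,7) (18,16) (12,17)]
2. After x ≤ 17: [(11,203/12) (11,56/17) (17,98/17) (17,97/6) (12,17)]
3. After y ≥ 1: [(11,203/12) (11,56/17) (17,98/17) (17,97/6) (12,17)]
4. After y ≤ 5: [(11,5) (11,56/17) (106/7,5)]
5. Canonical ring: [(11,56/17) (106/7,5) (11,5)]

Clipped polygon: [(11,56/17) (106/7,5) (11,5)]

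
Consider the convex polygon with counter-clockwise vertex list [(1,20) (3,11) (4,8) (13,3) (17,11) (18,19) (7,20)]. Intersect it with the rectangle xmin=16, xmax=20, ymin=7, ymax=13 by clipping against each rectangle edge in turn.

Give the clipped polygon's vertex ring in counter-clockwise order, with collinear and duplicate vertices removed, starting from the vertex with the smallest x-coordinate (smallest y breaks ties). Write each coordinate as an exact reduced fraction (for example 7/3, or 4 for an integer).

1. After x ≥ 16: [(16,9) (17,11) (18,19) (16,211/11)]
2. After x ≤ 20: [(16,9) (17,11) (18,19) (16,211/11)]
3. After y ≥ 7: [(16,9) (17,11) (18,19) (16,211/11)]
4. After y ≤ 13: [(16,13) (16,9) (17,11) (69/4,13)]
5. Canonical ring: [(16,9) (17,11) (69/4,13) (16,13)]

Clipped polygon: [(16,9) (17,11) (69/4,13) (16,13)]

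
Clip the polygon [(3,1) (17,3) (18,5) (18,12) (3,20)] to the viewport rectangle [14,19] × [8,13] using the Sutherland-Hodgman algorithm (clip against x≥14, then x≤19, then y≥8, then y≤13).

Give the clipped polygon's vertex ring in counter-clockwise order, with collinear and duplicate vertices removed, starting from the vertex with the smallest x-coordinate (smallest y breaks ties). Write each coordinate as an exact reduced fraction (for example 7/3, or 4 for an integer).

Clipped polygon: [(14,8) (18,8) (18,12) (129/8,13) (14,13)]

1. After x ≥ 14: [(14,18/7) (17,3) (18,5) (18,12) (14,212/15)]
2. After x ≤ 19: [(14,18/7) (17,3) (18,5) (18,12) (14,212/15)]
3. After y ≥ 8: [(14,8) (18,8) (18,12) (14,212/15)]
4. After y ≤ 13: [(14,13) (14,8) (18,8) (18,12) (129/8,13)]
5. Canonical ring: [(14,8) (18,8) (18,12) (129/8,13) (14,13)]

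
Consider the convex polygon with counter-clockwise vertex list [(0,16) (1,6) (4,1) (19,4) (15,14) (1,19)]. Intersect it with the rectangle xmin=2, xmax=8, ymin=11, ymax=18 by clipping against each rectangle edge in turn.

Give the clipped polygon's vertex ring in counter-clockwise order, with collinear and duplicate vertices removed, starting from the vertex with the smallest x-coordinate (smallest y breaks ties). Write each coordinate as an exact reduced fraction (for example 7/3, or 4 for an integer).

1. After x ≥ 2: [(2,13/3) (4,1) (19,4) (15,14) (2,261/14)]
2. After x ≤ 8: [(2,13/3) (4,1) (8,9/5) (8,33/2) (2,261/14)]
3. After y ≥ 11: [(2,11) (8,11) (8,33/2) (2,261/14)]
4. After y ≤ 18: [(2,18) (2,11) (8,11) (8,33/2) (19/5,18)]
5. Canonical ring: [(2,11) (8,11) (8,33/2) (19/5,18) (2,18)]

Clipped polygon: [(2,11) (8,11) (8,33/2) (19/5,18) (2,18)]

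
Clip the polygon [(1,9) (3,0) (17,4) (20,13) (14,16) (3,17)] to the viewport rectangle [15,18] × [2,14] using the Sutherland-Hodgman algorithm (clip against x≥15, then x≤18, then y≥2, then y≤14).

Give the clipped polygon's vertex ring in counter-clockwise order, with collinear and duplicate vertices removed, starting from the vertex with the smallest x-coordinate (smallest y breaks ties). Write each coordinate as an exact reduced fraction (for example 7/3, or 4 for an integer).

1. After x ≥ 15: [(15,24/7) (17,4) (20,13) (15,31/2)]
2. After x ≤ 18: [(15,24/7) (17,4) (18,7) (18,14) (15,31/2)]
3. After y ≥ 2: [(15,24/7) (17,4) (18,7) (18,14) (15,31/2)]
4. After y ≤ 14: [(15,14) (15,24/7) (17,4) (18,7) (18,14) (18,14)]
5. Canonical ring: [(15,24/7) (17,4) (18,7) (18,14) (15,14)]

Clipped polygon: [(15,24/7) (17,4) (18,7) (18,14) (15,14)]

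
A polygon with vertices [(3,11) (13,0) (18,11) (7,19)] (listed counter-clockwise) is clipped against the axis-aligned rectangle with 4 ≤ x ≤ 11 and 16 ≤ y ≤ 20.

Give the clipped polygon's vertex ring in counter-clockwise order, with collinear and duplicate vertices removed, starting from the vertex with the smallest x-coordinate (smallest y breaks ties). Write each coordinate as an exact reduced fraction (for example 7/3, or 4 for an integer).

Clipped polygon: [(11/2,16) (11,16) (11,177/11) (7,19)]

1. After x ≥ 4: [(4,13) (4,99/10) (13,0) (18,11) (7,19)]
2. After x ≤ 11: [(4,13) (4,99/10) (11,11/5) (11,177/11) (7,19)]
3. After y ≥ 16: [(11/2,16) (11,16) (11,177/11) (7,19)]
4. After y ≤ 20: [(11/2,16) (11,16) (11,177/11) (7,19)]
5. Canonical ring: [(11/2,16) (11,16) (11,177/11) (7,19)]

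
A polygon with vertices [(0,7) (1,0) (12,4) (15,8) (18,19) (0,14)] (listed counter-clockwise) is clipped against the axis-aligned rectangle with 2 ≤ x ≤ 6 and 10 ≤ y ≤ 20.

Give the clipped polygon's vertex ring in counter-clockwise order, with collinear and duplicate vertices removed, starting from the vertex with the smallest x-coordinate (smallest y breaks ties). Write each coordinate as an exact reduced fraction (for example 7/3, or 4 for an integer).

Clipped polygon: [(2,10) (6,10) (6,47/3) (2,131/9)]

1. After x ≥ 2: [(2,4/11) (12,4) (15,8) (18,19) (2,131/9)]
2. After x ≤ 6: [(2,4/11) (6,20/11) (6,47/3) (2,131/9)]
3. After y ≥ 10: [(2,10) (6,10) (6,47/3) (2,131/9)]
4. After y ≤ 20: [(2,10) (6,10) (6,47/3) (2,131/9)]
5. Canonical ring: [(2,10) (6,10) (6,47/3) (2,131/9)]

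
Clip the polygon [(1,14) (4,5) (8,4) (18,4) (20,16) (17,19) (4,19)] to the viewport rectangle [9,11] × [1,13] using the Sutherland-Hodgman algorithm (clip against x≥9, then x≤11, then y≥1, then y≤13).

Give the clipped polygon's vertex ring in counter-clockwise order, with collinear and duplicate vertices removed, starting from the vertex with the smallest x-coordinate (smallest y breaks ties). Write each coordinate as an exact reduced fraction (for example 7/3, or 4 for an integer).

Clipped polygon: [(9,4) (11,4) (11,13) (9,13)]

1. After x ≥ 9: [(9,4) (18,4) (20,16) (17,19) (9,19)]
2. After x ≤ 11: [(9,4) (11,4) (11,19) (9,19)]
3. After y ≥ 1: [(9,4) (11,4) (11,19) (9,19)]
4. After y ≤ 13: [(9,13) (9,4) (11,4) (11,13)]
5. Canonical ring: [(9,4) (11,4) (11,13) (9,13)]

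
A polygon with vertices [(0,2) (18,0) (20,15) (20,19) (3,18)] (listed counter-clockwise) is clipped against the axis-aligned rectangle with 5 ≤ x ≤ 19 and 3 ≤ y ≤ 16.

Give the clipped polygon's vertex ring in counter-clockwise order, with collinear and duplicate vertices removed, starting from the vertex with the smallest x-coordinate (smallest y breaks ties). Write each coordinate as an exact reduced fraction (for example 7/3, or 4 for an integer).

1. After x ≥ 5: [(5,13/9) (18,0) (20,15) (20,19) (5,308/17)]
2. After x ≤ 19: [(5,13/9) (18,0) (19,15/2) (19,322/17) (5,308/17)]
3. After y ≥ 3: [(5,3) (92/5,3) (19,15/2) (19,322/17) (5,308/17)]
4. After y ≤ 16: [(5,16) (5,3) (92/5,3) (19,15/2) (19,16)]
5. Canonical ring: [(5,3) (92/5,3) (19,15/2) (19,16) (5,16)]

Clipped polygon: [(5,3) (92/5,3) (19,15/2) (19,16) (5,16)]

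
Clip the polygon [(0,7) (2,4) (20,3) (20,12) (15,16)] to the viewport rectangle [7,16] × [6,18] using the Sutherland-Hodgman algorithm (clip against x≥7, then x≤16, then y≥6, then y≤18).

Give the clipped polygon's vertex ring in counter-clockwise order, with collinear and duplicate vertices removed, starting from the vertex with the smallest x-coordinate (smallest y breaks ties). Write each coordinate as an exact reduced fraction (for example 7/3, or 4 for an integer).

Clipped polygon: [(7,6) (16,6) (16,76/5) (15,16) (7,56/5)]

1. After x ≥ 7: [(7,56/5) (7,67/18) (20,3) (20,12) (15,16)]
2. After x ≤ 16: [(7,56/5) (7,67/18) (16,29/9) (16,76/5) (15,16)]
3. After y ≥ 6: [(7,56/5) (7,6) (16,6) (16,76/5) (15,16)]
4. After y ≤ 18: [(7,56/5) (7,6) (16,6) (16,76/5) (15,16)]
5. Canonical ring: [(7,6) (16,6) (16,76/5) (15,16) (7,56/5)]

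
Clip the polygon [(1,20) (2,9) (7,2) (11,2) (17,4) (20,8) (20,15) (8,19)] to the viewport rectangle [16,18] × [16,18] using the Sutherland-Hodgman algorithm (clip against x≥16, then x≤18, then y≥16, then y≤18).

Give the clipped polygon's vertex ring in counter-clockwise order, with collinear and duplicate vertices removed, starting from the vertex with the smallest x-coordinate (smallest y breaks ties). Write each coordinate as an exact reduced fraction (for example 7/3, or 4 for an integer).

Clipped polygon: [(16,16) (17,16) (16,49/3)]

1. After x ≥ 16: [(16,11/3) (17,4) (20,8) (20,15) (16,49/3)]
2. After x ≤ 18: [(16,11/3) (17,4) (18,16/3) (18,47/3) (16,49/3)]
3. After y ≥ 16: [(16,16) (17,16) (16,49/3)]
4. After y ≤ 18: [(16,16) (17,16) (16,49/3)]
5. Canonical ring: [(16,16) (17,16) (16,49/3)]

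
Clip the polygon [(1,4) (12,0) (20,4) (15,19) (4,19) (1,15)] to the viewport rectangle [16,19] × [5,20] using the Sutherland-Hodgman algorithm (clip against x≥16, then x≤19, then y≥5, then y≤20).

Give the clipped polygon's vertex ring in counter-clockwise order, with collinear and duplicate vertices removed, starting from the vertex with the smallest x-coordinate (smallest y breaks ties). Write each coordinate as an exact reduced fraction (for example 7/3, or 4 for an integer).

Clipped polygon: [(16,5) (19,5) (19,7) (16,16)]

1. After x ≥ 16: [(16,2) (20,4) (16,16)]
2. After x ≤ 19: [(16,2) (19,7/2) (19,7) (16,16)]
3. After y ≥ 5: [(16,5) (19,5) (19,7) (16,16)]
4. After y ≤ 20: [(16,5) (19,5) (19,7) (16,16)]
5. Canonical ring: [(16,5) (19,5) (19,7) (16,16)]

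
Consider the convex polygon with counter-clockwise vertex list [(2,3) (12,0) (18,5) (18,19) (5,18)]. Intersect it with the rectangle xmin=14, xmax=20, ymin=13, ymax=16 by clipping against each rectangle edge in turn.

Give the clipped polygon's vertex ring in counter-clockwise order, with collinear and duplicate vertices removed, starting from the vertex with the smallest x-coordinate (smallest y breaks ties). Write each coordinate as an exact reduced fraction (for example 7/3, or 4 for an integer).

1. After x ≥ 14: [(14,5/3) (18,5) (18,19) (14,243/13)]
2. After x ≤ 20: [(14,5/3) (18,5) (18,19) (14,243/13)]
3. After y ≥ 13: [(14,13) (18,13) (18,19) (14,243/13)]
4. After y ≤ 16: [(14,16) (14,13) (18,13) (18,16)]
5. Canonical ring: [(14,13) (18,13) (18,16) (14,16)]

Clipped polygon: [(14,13) (18,13) (18,16) (14,16)]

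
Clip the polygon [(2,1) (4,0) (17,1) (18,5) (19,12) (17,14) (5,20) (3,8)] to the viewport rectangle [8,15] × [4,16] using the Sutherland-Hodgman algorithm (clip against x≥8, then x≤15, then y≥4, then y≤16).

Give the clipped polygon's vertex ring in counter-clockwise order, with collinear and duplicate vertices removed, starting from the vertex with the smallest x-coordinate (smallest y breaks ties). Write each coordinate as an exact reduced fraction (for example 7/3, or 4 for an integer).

Clipped polygon: [(8,4) (15,4) (15,15) (13,16) (8,16)]

1. After x ≥ 8: [(8,4/13) (17,1) (18,5) (19,12) (17,14) (8,37/2)]
2. After x ≤ 15: [(8,4/13) (15,11/13) (15,15) (8,37/2)]
3. After y ≥ 4: [(8,4) (15,4) (15,15) (8,37/2)]
4. After y ≤ 16: [(8,16) (8,4) (15,4) (15,15) (13,16)]
5. Canonical ring: [(8,4) (15,4) (15,15) (13,16) (8,16)]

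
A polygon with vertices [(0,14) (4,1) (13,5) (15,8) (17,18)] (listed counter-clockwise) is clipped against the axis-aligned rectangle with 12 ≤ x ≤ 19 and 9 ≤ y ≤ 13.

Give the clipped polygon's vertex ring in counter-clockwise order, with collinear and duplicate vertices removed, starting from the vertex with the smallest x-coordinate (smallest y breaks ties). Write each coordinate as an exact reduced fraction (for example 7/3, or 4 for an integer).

1. After x ≥ 12: [(12,286/17) (12,41/9) (13,5) (15,8) (17,18)]
2. After x ≤ 19: [(12,286/17) (12,41/9) (13,5) (15,8) (17,18)]
3. After y ≥ 9: [(12,286/17) (12,9) (76/5,9) (17,18)]
4. After y ≤ 13: [(12,13) (12,9) (76/5,9) (16,13)]
5. Canonical ring: [(12,9) (76/5,9) (16,13) (12,13)]

Clipped polygon: [(12,9) (76/5,9) (16,13) (12,13)]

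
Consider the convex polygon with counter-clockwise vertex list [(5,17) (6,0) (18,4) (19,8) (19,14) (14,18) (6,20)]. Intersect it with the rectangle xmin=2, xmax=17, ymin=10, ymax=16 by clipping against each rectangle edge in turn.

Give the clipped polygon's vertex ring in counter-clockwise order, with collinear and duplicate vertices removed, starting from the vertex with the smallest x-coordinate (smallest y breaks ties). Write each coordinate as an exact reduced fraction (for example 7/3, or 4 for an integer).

1. After x ≥ 2: [(5,17) (6,0) (18,4) (19,8) (19,14) (14,18) (6,20)]
2. After x ≤ 17: [(5,17) (6,0) (17,11/3) (17,78/5) (14,18) (6,20)]
3. After y ≥ 10: [(5,17) (92/17,10) (17,10) (17,78/5) (14,18) (6,20)]
4. After y ≤ 16: [(86/17,16) (92/17,10) (17,10) (17,78/5) (33/2,16)]
5. Canonical ring: [(86/17,16) (92/17,10) (17,10) (17,78/5) (33/2,16)]

Clipped polygon: [(86/17,16) (92/17,10) (17,10) (17,78/5) (33/2,16)]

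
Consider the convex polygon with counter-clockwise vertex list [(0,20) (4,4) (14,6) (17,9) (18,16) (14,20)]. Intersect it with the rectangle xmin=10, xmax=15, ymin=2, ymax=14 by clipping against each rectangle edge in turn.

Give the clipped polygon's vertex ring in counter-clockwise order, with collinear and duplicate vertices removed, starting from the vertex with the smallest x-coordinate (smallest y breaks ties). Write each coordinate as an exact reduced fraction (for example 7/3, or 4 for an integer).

1. After x ≥ 10: [(10,20) (10,26/5) (14,6) (17,9) (18,16) (14,20)]
2. After x ≤ 15: [(10,20) (10,26/5) (14,6) (15,7) (15,19) (14,20)]
3. After y ≥ 2: [(10,20) (10,26/5) (14,6) (15,7) (15,19) (14,20)]
4. After y ≤ 14: [(10,14) (10,26/5) (14,6) (15,7) (15,14)]
5. Canonical ring: [(10,26/5) (14,6) (15,7) (15,14) (10,14)]

Clipped polygon: [(10,26/5) (14,6) (15,7) (15,14) (10,14)]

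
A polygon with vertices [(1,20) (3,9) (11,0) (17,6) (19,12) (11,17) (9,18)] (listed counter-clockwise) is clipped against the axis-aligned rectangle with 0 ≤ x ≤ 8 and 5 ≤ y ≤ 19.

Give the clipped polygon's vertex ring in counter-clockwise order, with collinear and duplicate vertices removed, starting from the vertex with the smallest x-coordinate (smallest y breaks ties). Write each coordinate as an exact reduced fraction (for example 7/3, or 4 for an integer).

Clipped polygon: [(13/11,19) (3,9) (59/9,5) (8,5) (8,73/4) (5,19)]

1. After x ≥ 0: [(1,20) (3,9) (11,0) (17,6) (19,12) (11,17) (9,18)]
2. After x ≤ 8: [(8,73/4) (1,20) (3,9) (8,27/8)]
3. After y ≥ 5: [(8,5) (8,73/4) (1,20) (3,9) (59/9,5)]
4. After y ≤ 19: [(8,5) (8,73/4) (5,19) (13/11,19) (3,9) (59/9,5)]
5. Canonical ring: [(13/11,19) (3,9) (59/9,5) (8,5) (8,73/4) (5,19)]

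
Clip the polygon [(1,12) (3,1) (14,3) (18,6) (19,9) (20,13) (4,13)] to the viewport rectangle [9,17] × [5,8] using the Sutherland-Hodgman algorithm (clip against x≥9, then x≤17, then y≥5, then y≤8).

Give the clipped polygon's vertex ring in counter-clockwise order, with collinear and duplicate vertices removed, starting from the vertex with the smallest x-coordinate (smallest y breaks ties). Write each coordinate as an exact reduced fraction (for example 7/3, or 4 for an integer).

1. After x ≥ 9: [(9,23/11) (14,3) (18,6) (19,9) (20,13) (9,13)]
2. After x ≤ 17: [(9,23/11) (14,3) (17,21/4) (17,13) (9,13)]
3. After y ≥ 5: [(9,5) (50/3,5) (17,21/4) (17,13) (9,13)]
4. After y ≤ 8: [(9,8) (9,5) (50/3,5) (17,21/4) (17,8)]
5. Canonical ring: [(9,5) (50/3,5) (17,21/4) (17,8) (9,8)]

Clipped polygon: [(9,5) (50/3,5) (17,21/4) (17,8) (9,8)]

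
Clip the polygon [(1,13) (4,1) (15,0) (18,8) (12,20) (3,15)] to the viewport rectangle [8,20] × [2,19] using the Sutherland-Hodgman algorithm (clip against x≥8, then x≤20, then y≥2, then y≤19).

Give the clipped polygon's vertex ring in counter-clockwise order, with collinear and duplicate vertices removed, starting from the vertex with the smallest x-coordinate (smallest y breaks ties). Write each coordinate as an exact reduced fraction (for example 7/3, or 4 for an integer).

Clipped polygon: [(8,2) (63/4,2) (18,8) (25/2,19) (51/5,19) (8,160/9)]

1. After x ≥ 8: [(8,7/11) (15,0) (18,8) (12,20) (8,160/9)]
2. After x ≤ 20: [(8,7/11) (15,0) (18,8) (12,20) (8,160/9)]
3. After y ≥ 2: [(8,2) (63/4,2) (18,8) (12,20) (8,160/9)]
4. After y ≤ 19: [(8,2) (63/4,2) (18,8) (25/2,19) (51/5,19) (8,160/9)]
5. Canonical ring: [(8,2) (63/4,2) (18,8) (25/2,19) (51/5,19) (8,160/9)]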